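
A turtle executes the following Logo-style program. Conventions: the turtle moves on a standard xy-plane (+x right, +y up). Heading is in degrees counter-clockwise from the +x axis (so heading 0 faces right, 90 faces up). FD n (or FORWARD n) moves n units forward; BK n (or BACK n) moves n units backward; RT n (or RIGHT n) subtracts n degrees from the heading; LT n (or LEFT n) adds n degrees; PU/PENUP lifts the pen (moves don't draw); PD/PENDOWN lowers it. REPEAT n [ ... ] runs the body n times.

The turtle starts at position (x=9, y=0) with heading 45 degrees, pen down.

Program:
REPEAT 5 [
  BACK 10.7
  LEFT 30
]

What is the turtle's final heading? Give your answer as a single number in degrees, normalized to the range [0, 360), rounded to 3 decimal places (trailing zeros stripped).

Executing turtle program step by step:
Start: pos=(9,0), heading=45, pen down
REPEAT 5 [
  -- iteration 1/5 --
  BK 10.7: (9,0) -> (1.434,-7.566) [heading=45, draw]
  LT 30: heading 45 -> 75
  -- iteration 2/5 --
  BK 10.7: (1.434,-7.566) -> (-1.335,-17.901) [heading=75, draw]
  LT 30: heading 75 -> 105
  -- iteration 3/5 --
  BK 10.7: (-1.335,-17.901) -> (1.434,-28.237) [heading=105, draw]
  LT 30: heading 105 -> 135
  -- iteration 4/5 --
  BK 10.7: (1.434,-28.237) -> (9,-35.803) [heading=135, draw]
  LT 30: heading 135 -> 165
  -- iteration 5/5 --
  BK 10.7: (9,-35.803) -> (19.335,-38.572) [heading=165, draw]
  LT 30: heading 165 -> 195
]
Final: pos=(19.335,-38.572), heading=195, 5 segment(s) drawn

Answer: 195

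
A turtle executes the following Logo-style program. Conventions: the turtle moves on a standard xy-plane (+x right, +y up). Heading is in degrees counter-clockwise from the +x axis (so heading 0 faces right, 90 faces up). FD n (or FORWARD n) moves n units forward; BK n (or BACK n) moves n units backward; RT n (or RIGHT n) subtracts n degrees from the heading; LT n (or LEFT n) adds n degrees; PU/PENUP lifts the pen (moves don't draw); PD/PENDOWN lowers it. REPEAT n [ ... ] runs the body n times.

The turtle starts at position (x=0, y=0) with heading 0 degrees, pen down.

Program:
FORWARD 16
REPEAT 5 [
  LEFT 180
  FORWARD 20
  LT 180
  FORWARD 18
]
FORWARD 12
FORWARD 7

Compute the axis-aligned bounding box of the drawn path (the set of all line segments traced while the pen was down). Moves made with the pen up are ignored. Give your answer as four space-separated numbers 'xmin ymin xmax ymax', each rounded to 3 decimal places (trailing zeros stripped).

Answer: -12 0 25 0

Derivation:
Executing turtle program step by step:
Start: pos=(0,0), heading=0, pen down
FD 16: (0,0) -> (16,0) [heading=0, draw]
REPEAT 5 [
  -- iteration 1/5 --
  LT 180: heading 0 -> 180
  FD 20: (16,0) -> (-4,0) [heading=180, draw]
  LT 180: heading 180 -> 0
  FD 18: (-4,0) -> (14,0) [heading=0, draw]
  -- iteration 2/5 --
  LT 180: heading 0 -> 180
  FD 20: (14,0) -> (-6,0) [heading=180, draw]
  LT 180: heading 180 -> 0
  FD 18: (-6,0) -> (12,0) [heading=0, draw]
  -- iteration 3/5 --
  LT 180: heading 0 -> 180
  FD 20: (12,0) -> (-8,0) [heading=180, draw]
  LT 180: heading 180 -> 0
  FD 18: (-8,0) -> (10,0) [heading=0, draw]
  -- iteration 4/5 --
  LT 180: heading 0 -> 180
  FD 20: (10,0) -> (-10,0) [heading=180, draw]
  LT 180: heading 180 -> 0
  FD 18: (-10,0) -> (8,0) [heading=0, draw]
  -- iteration 5/5 --
  LT 180: heading 0 -> 180
  FD 20: (8,0) -> (-12,0) [heading=180, draw]
  LT 180: heading 180 -> 0
  FD 18: (-12,0) -> (6,0) [heading=0, draw]
]
FD 12: (6,0) -> (18,0) [heading=0, draw]
FD 7: (18,0) -> (25,0) [heading=0, draw]
Final: pos=(25,0), heading=0, 13 segment(s) drawn

Segment endpoints: x in {-12, -10, -8, -6, -4, 0, 6, 8, 10, 12, 14, 16, 18, 25}, y in {0, 0, 0, 0, 0, 0, 0, 0, 0, 0, 0, 0}
xmin=-12, ymin=0, xmax=25, ymax=0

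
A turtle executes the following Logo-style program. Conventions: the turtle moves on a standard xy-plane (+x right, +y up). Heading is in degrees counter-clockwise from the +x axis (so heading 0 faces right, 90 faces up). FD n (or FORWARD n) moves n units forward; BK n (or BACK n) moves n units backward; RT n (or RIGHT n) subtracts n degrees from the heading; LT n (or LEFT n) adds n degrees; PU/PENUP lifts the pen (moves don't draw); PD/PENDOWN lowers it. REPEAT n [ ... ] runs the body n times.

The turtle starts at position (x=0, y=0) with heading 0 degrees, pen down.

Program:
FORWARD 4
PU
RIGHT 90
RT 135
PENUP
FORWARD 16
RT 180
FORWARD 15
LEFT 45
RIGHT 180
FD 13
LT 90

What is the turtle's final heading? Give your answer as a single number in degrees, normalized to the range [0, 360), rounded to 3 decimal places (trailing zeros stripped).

Answer: 270

Derivation:
Executing turtle program step by step:
Start: pos=(0,0), heading=0, pen down
FD 4: (0,0) -> (4,0) [heading=0, draw]
PU: pen up
RT 90: heading 0 -> 270
RT 135: heading 270 -> 135
PU: pen up
FD 16: (4,0) -> (-7.314,11.314) [heading=135, move]
RT 180: heading 135 -> 315
FD 15: (-7.314,11.314) -> (3.293,0.707) [heading=315, move]
LT 45: heading 315 -> 0
RT 180: heading 0 -> 180
FD 13: (3.293,0.707) -> (-9.707,0.707) [heading=180, move]
LT 90: heading 180 -> 270
Final: pos=(-9.707,0.707), heading=270, 1 segment(s) drawn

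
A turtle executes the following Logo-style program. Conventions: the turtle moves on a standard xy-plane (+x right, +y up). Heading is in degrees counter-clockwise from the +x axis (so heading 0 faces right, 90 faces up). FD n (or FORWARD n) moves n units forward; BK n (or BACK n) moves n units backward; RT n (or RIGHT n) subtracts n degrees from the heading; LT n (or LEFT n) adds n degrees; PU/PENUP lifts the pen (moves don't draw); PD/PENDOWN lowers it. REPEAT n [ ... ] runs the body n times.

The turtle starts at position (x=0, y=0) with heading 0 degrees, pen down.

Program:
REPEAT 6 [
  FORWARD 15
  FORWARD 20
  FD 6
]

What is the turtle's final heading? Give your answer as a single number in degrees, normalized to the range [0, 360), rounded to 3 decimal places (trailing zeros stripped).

Answer: 0

Derivation:
Executing turtle program step by step:
Start: pos=(0,0), heading=0, pen down
REPEAT 6 [
  -- iteration 1/6 --
  FD 15: (0,0) -> (15,0) [heading=0, draw]
  FD 20: (15,0) -> (35,0) [heading=0, draw]
  FD 6: (35,0) -> (41,0) [heading=0, draw]
  -- iteration 2/6 --
  FD 15: (41,0) -> (56,0) [heading=0, draw]
  FD 20: (56,0) -> (76,0) [heading=0, draw]
  FD 6: (76,0) -> (82,0) [heading=0, draw]
  -- iteration 3/6 --
  FD 15: (82,0) -> (97,0) [heading=0, draw]
  FD 20: (97,0) -> (117,0) [heading=0, draw]
  FD 6: (117,0) -> (123,0) [heading=0, draw]
  -- iteration 4/6 --
  FD 15: (123,0) -> (138,0) [heading=0, draw]
  FD 20: (138,0) -> (158,0) [heading=0, draw]
  FD 6: (158,0) -> (164,0) [heading=0, draw]
  -- iteration 5/6 --
  FD 15: (164,0) -> (179,0) [heading=0, draw]
  FD 20: (179,0) -> (199,0) [heading=0, draw]
  FD 6: (199,0) -> (205,0) [heading=0, draw]
  -- iteration 6/6 --
  FD 15: (205,0) -> (220,0) [heading=0, draw]
  FD 20: (220,0) -> (240,0) [heading=0, draw]
  FD 6: (240,0) -> (246,0) [heading=0, draw]
]
Final: pos=(246,0), heading=0, 18 segment(s) drawn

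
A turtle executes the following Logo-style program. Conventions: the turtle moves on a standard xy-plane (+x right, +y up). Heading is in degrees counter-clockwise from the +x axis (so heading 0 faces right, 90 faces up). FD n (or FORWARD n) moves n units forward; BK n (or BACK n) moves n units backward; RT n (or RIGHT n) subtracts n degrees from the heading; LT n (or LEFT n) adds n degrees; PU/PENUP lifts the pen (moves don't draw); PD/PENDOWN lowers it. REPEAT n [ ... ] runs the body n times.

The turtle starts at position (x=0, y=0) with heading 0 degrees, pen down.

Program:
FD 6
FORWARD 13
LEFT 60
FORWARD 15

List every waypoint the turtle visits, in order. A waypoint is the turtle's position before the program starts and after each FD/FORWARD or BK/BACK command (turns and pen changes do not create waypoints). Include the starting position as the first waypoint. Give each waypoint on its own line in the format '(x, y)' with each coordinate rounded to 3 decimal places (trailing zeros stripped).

Answer: (0, 0)
(6, 0)
(19, 0)
(26.5, 12.99)

Derivation:
Executing turtle program step by step:
Start: pos=(0,0), heading=0, pen down
FD 6: (0,0) -> (6,0) [heading=0, draw]
FD 13: (6,0) -> (19,0) [heading=0, draw]
LT 60: heading 0 -> 60
FD 15: (19,0) -> (26.5,12.99) [heading=60, draw]
Final: pos=(26.5,12.99), heading=60, 3 segment(s) drawn
Waypoints (4 total):
(0, 0)
(6, 0)
(19, 0)
(26.5, 12.99)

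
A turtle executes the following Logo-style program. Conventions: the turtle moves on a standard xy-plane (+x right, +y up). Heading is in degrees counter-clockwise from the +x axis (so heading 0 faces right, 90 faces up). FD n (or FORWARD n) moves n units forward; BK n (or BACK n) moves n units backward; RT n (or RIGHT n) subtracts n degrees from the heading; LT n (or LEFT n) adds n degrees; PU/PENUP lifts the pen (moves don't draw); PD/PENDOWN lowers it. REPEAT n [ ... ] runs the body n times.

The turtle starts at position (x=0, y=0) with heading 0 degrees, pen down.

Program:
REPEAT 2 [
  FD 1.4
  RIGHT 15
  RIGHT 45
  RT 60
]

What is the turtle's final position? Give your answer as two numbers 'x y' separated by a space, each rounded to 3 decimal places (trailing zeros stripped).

Answer: 0.7 -1.212

Derivation:
Executing turtle program step by step:
Start: pos=(0,0), heading=0, pen down
REPEAT 2 [
  -- iteration 1/2 --
  FD 1.4: (0,0) -> (1.4,0) [heading=0, draw]
  RT 15: heading 0 -> 345
  RT 45: heading 345 -> 300
  RT 60: heading 300 -> 240
  -- iteration 2/2 --
  FD 1.4: (1.4,0) -> (0.7,-1.212) [heading=240, draw]
  RT 15: heading 240 -> 225
  RT 45: heading 225 -> 180
  RT 60: heading 180 -> 120
]
Final: pos=(0.7,-1.212), heading=120, 2 segment(s) drawn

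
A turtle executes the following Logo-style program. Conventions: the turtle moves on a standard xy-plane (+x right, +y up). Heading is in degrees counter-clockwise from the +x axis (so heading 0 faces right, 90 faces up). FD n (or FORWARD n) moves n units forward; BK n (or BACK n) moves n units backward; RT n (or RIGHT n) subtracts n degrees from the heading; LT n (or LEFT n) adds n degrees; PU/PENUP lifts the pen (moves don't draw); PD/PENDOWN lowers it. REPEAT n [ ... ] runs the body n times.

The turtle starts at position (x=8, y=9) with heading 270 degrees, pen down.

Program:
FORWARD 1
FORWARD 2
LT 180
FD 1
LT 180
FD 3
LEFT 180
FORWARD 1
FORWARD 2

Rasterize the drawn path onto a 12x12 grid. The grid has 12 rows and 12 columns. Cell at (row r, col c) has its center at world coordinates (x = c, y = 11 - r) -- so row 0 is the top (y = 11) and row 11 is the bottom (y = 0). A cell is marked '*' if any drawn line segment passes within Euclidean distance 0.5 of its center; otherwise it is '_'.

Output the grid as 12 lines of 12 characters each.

Segment 0: (8,9) -> (8,8)
Segment 1: (8,8) -> (8,6)
Segment 2: (8,6) -> (8,7)
Segment 3: (8,7) -> (8,4)
Segment 4: (8,4) -> (8,5)
Segment 5: (8,5) -> (8,7)

Answer: ____________
____________
________*___
________*___
________*___
________*___
________*___
________*___
____________
____________
____________
____________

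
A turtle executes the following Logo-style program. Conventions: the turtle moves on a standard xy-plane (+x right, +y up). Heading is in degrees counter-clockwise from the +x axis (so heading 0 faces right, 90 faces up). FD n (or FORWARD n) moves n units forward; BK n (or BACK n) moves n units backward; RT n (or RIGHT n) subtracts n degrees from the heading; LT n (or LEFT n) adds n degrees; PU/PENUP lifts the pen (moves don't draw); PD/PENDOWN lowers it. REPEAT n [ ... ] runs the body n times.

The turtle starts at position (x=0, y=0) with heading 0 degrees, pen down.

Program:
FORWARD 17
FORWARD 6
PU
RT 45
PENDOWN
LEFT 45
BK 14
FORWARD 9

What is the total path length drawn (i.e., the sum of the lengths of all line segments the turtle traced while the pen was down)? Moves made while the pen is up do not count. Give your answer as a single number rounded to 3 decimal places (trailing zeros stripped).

Executing turtle program step by step:
Start: pos=(0,0), heading=0, pen down
FD 17: (0,0) -> (17,0) [heading=0, draw]
FD 6: (17,0) -> (23,0) [heading=0, draw]
PU: pen up
RT 45: heading 0 -> 315
PD: pen down
LT 45: heading 315 -> 0
BK 14: (23,0) -> (9,0) [heading=0, draw]
FD 9: (9,0) -> (18,0) [heading=0, draw]
Final: pos=(18,0), heading=0, 4 segment(s) drawn

Segment lengths:
  seg 1: (0,0) -> (17,0), length = 17
  seg 2: (17,0) -> (23,0), length = 6
  seg 3: (23,0) -> (9,0), length = 14
  seg 4: (9,0) -> (18,0), length = 9
Total = 46

Answer: 46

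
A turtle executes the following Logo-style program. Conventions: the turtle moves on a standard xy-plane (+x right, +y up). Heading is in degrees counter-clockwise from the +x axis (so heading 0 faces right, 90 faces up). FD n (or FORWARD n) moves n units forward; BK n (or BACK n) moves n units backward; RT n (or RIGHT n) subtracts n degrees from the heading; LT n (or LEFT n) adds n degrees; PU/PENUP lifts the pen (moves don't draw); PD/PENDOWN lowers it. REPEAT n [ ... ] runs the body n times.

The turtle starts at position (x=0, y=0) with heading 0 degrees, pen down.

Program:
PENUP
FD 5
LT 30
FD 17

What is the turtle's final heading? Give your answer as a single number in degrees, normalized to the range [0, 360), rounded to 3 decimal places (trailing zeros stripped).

Executing turtle program step by step:
Start: pos=(0,0), heading=0, pen down
PU: pen up
FD 5: (0,0) -> (5,0) [heading=0, move]
LT 30: heading 0 -> 30
FD 17: (5,0) -> (19.722,8.5) [heading=30, move]
Final: pos=(19.722,8.5), heading=30, 0 segment(s) drawn

Answer: 30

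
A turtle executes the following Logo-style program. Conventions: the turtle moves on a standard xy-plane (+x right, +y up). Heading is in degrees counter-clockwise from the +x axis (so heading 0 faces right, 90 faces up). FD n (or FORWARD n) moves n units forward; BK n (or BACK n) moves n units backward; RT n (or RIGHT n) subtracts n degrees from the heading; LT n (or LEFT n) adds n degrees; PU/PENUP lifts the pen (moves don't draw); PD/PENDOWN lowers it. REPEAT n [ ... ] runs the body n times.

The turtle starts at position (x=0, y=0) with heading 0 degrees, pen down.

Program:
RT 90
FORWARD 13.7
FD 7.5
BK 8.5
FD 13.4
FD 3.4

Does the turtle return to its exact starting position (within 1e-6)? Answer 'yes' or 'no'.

Executing turtle program step by step:
Start: pos=(0,0), heading=0, pen down
RT 90: heading 0 -> 270
FD 13.7: (0,0) -> (0,-13.7) [heading=270, draw]
FD 7.5: (0,-13.7) -> (0,-21.2) [heading=270, draw]
BK 8.5: (0,-21.2) -> (0,-12.7) [heading=270, draw]
FD 13.4: (0,-12.7) -> (0,-26.1) [heading=270, draw]
FD 3.4: (0,-26.1) -> (0,-29.5) [heading=270, draw]
Final: pos=(0,-29.5), heading=270, 5 segment(s) drawn

Start position: (0, 0)
Final position: (0, -29.5)
Distance = 29.5; >= 1e-6 -> NOT closed

Answer: no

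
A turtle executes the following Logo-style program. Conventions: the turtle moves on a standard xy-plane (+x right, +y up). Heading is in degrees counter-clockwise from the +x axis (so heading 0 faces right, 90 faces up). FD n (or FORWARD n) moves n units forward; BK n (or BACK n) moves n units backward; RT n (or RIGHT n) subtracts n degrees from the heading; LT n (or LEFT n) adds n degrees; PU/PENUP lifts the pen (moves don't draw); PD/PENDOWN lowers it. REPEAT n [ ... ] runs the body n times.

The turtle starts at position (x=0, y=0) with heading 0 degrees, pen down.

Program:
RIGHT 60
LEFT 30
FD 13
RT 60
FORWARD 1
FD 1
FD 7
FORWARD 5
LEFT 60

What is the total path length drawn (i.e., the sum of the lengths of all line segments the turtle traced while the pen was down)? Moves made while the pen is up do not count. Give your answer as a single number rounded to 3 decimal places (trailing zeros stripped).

Answer: 27

Derivation:
Executing turtle program step by step:
Start: pos=(0,0), heading=0, pen down
RT 60: heading 0 -> 300
LT 30: heading 300 -> 330
FD 13: (0,0) -> (11.258,-6.5) [heading=330, draw]
RT 60: heading 330 -> 270
FD 1: (11.258,-6.5) -> (11.258,-7.5) [heading=270, draw]
FD 1: (11.258,-7.5) -> (11.258,-8.5) [heading=270, draw]
FD 7: (11.258,-8.5) -> (11.258,-15.5) [heading=270, draw]
FD 5: (11.258,-15.5) -> (11.258,-20.5) [heading=270, draw]
LT 60: heading 270 -> 330
Final: pos=(11.258,-20.5), heading=330, 5 segment(s) drawn

Segment lengths:
  seg 1: (0,0) -> (11.258,-6.5), length = 13
  seg 2: (11.258,-6.5) -> (11.258,-7.5), length = 1
  seg 3: (11.258,-7.5) -> (11.258,-8.5), length = 1
  seg 4: (11.258,-8.5) -> (11.258,-15.5), length = 7
  seg 5: (11.258,-15.5) -> (11.258,-20.5), length = 5
Total = 27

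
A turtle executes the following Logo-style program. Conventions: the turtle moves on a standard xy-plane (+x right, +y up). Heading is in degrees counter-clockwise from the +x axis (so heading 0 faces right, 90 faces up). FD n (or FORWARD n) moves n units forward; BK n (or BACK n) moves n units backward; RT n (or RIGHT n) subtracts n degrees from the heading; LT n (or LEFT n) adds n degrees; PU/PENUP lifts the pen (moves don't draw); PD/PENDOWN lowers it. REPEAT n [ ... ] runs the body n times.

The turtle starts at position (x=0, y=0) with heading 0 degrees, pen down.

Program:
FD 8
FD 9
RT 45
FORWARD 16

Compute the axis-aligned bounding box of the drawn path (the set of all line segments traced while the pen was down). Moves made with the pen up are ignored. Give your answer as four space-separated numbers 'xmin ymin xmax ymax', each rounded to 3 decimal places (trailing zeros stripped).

Executing turtle program step by step:
Start: pos=(0,0), heading=0, pen down
FD 8: (0,0) -> (8,0) [heading=0, draw]
FD 9: (8,0) -> (17,0) [heading=0, draw]
RT 45: heading 0 -> 315
FD 16: (17,0) -> (28.314,-11.314) [heading=315, draw]
Final: pos=(28.314,-11.314), heading=315, 3 segment(s) drawn

Segment endpoints: x in {0, 8, 17, 28.314}, y in {-11.314, 0}
xmin=0, ymin=-11.314, xmax=28.314, ymax=0

Answer: 0 -11.314 28.314 0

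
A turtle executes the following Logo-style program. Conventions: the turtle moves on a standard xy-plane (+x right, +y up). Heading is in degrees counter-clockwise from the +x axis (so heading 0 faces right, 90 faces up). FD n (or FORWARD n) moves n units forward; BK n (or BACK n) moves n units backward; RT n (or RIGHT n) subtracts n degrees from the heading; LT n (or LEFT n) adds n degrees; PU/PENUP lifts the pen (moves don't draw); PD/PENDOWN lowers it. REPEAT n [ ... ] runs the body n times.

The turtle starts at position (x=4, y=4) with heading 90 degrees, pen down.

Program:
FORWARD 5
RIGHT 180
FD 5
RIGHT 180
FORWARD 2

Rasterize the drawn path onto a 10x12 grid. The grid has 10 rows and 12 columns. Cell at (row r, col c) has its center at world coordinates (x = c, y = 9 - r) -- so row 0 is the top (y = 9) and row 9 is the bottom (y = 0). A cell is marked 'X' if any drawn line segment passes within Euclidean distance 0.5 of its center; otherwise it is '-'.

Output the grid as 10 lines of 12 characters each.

Answer: ----X-------
----X-------
----X-------
----X-------
----X-------
----X-------
------------
------------
------------
------------

Derivation:
Segment 0: (4,4) -> (4,9)
Segment 1: (4,9) -> (4,4)
Segment 2: (4,4) -> (4,6)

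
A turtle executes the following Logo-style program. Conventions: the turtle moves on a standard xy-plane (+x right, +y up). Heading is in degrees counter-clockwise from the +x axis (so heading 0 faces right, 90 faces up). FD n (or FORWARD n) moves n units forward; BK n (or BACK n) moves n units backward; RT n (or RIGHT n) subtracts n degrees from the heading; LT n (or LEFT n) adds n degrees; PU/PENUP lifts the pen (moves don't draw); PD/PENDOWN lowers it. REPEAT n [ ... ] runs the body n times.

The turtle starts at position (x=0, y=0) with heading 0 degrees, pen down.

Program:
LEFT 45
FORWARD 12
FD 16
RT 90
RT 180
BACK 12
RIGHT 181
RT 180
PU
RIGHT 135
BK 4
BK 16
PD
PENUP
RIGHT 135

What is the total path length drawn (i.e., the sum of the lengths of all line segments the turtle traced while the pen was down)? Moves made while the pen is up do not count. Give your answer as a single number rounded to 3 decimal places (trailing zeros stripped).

Executing turtle program step by step:
Start: pos=(0,0), heading=0, pen down
LT 45: heading 0 -> 45
FD 12: (0,0) -> (8.485,8.485) [heading=45, draw]
FD 16: (8.485,8.485) -> (19.799,19.799) [heading=45, draw]
RT 90: heading 45 -> 315
RT 180: heading 315 -> 135
BK 12: (19.799,19.799) -> (28.284,11.314) [heading=135, draw]
RT 181: heading 135 -> 314
RT 180: heading 314 -> 134
PU: pen up
RT 135: heading 134 -> 359
BK 4: (28.284,11.314) -> (24.285,11.384) [heading=359, move]
BK 16: (24.285,11.384) -> (8.287,11.663) [heading=359, move]
PD: pen down
PU: pen up
RT 135: heading 359 -> 224
Final: pos=(8.287,11.663), heading=224, 3 segment(s) drawn

Segment lengths:
  seg 1: (0,0) -> (8.485,8.485), length = 12
  seg 2: (8.485,8.485) -> (19.799,19.799), length = 16
  seg 3: (19.799,19.799) -> (28.284,11.314), length = 12
Total = 40

Answer: 40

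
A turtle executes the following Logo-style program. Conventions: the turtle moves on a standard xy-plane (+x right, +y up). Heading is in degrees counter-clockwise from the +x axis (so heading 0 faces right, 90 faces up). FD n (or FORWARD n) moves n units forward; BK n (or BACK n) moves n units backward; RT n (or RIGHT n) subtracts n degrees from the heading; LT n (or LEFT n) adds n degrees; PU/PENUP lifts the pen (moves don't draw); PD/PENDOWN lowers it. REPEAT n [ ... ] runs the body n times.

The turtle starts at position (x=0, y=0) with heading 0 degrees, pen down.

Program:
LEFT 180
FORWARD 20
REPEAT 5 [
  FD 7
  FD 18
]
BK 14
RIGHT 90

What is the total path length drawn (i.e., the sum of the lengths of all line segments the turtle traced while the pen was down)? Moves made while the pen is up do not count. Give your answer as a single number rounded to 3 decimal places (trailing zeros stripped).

Executing turtle program step by step:
Start: pos=(0,0), heading=0, pen down
LT 180: heading 0 -> 180
FD 20: (0,0) -> (-20,0) [heading=180, draw]
REPEAT 5 [
  -- iteration 1/5 --
  FD 7: (-20,0) -> (-27,0) [heading=180, draw]
  FD 18: (-27,0) -> (-45,0) [heading=180, draw]
  -- iteration 2/5 --
  FD 7: (-45,0) -> (-52,0) [heading=180, draw]
  FD 18: (-52,0) -> (-70,0) [heading=180, draw]
  -- iteration 3/5 --
  FD 7: (-70,0) -> (-77,0) [heading=180, draw]
  FD 18: (-77,0) -> (-95,0) [heading=180, draw]
  -- iteration 4/5 --
  FD 7: (-95,0) -> (-102,0) [heading=180, draw]
  FD 18: (-102,0) -> (-120,0) [heading=180, draw]
  -- iteration 5/5 --
  FD 7: (-120,0) -> (-127,0) [heading=180, draw]
  FD 18: (-127,0) -> (-145,0) [heading=180, draw]
]
BK 14: (-145,0) -> (-131,0) [heading=180, draw]
RT 90: heading 180 -> 90
Final: pos=(-131,0), heading=90, 12 segment(s) drawn

Segment lengths:
  seg 1: (0,0) -> (-20,0), length = 20
  seg 2: (-20,0) -> (-27,0), length = 7
  seg 3: (-27,0) -> (-45,0), length = 18
  seg 4: (-45,0) -> (-52,0), length = 7
  seg 5: (-52,0) -> (-70,0), length = 18
  seg 6: (-70,0) -> (-77,0), length = 7
  seg 7: (-77,0) -> (-95,0), length = 18
  seg 8: (-95,0) -> (-102,0), length = 7
  seg 9: (-102,0) -> (-120,0), length = 18
  seg 10: (-120,0) -> (-127,0), length = 7
  seg 11: (-127,0) -> (-145,0), length = 18
  seg 12: (-145,0) -> (-131,0), length = 14
Total = 159

Answer: 159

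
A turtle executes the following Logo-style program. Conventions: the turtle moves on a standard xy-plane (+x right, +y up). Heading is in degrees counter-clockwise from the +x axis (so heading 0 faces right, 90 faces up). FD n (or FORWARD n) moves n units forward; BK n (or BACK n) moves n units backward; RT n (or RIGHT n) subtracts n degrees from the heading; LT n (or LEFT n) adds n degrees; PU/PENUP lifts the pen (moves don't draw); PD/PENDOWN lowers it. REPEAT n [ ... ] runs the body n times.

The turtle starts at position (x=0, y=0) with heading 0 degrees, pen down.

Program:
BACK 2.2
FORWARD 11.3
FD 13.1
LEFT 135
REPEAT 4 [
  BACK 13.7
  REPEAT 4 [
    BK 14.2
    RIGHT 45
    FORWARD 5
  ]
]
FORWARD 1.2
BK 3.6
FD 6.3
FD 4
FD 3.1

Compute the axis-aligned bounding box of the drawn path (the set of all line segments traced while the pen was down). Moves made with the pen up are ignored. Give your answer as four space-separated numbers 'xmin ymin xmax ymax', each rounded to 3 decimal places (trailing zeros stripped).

Executing turtle program step by step:
Start: pos=(0,0), heading=0, pen down
BK 2.2: (0,0) -> (-2.2,0) [heading=0, draw]
FD 11.3: (-2.2,0) -> (9.1,0) [heading=0, draw]
FD 13.1: (9.1,0) -> (22.2,0) [heading=0, draw]
LT 135: heading 0 -> 135
REPEAT 4 [
  -- iteration 1/4 --
  BK 13.7: (22.2,0) -> (31.887,-9.687) [heading=135, draw]
  REPEAT 4 [
    -- iteration 1/4 --
    BK 14.2: (31.887,-9.687) -> (41.928,-19.728) [heading=135, draw]
    RT 45: heading 135 -> 90
    FD 5: (41.928,-19.728) -> (41.928,-14.728) [heading=90, draw]
    -- iteration 2/4 --
    BK 14.2: (41.928,-14.728) -> (41.928,-28.928) [heading=90, draw]
    RT 45: heading 90 -> 45
    FD 5: (41.928,-28.928) -> (45.464,-25.393) [heading=45, draw]
    -- iteration 3/4 --
    BK 14.2: (45.464,-25.393) -> (35.423,-35.434) [heading=45, draw]
    RT 45: heading 45 -> 0
    FD 5: (35.423,-35.434) -> (40.423,-35.434) [heading=0, draw]
    -- iteration 4/4 --
    BK 14.2: (40.423,-35.434) -> (26.223,-35.434) [heading=0, draw]
    RT 45: heading 0 -> 315
    FD 5: (26.223,-35.434) -> (29.758,-38.969) [heading=315, draw]
  ]
  -- iteration 2/4 --
  BK 13.7: (29.758,-38.969) -> (20.071,-29.282) [heading=315, draw]
  REPEAT 4 [
    -- iteration 1/4 --
    BK 14.2: (20.071,-29.282) -> (10.03,-19.241) [heading=315, draw]
    RT 45: heading 315 -> 270
    FD 5: (10.03,-19.241) -> (10.03,-24.241) [heading=270, draw]
    -- iteration 2/4 --
    BK 14.2: (10.03,-24.241) -> (10.03,-10.041) [heading=270, draw]
    RT 45: heading 270 -> 225
    FD 5: (10.03,-10.041) -> (6.495,-13.576) [heading=225, draw]
    -- iteration 3/4 --
    BK 14.2: (6.495,-13.576) -> (16.536,-3.536) [heading=225, draw]
    RT 45: heading 225 -> 180
    FD 5: (16.536,-3.536) -> (11.536,-3.536) [heading=180, draw]
    -- iteration 4/4 --
    BK 14.2: (11.536,-3.536) -> (25.736,-3.536) [heading=180, draw]
    RT 45: heading 180 -> 135
    FD 5: (25.736,-3.536) -> (22.2,0) [heading=135, draw]
  ]
  -- iteration 3/4 --
  BK 13.7: (22.2,0) -> (31.887,-9.687) [heading=135, draw]
  REPEAT 4 [
    -- iteration 1/4 --
    BK 14.2: (31.887,-9.687) -> (41.928,-19.728) [heading=135, draw]
    RT 45: heading 135 -> 90
    FD 5: (41.928,-19.728) -> (41.928,-14.728) [heading=90, draw]
    -- iteration 2/4 --
    BK 14.2: (41.928,-14.728) -> (41.928,-28.928) [heading=90, draw]
    RT 45: heading 90 -> 45
    FD 5: (41.928,-28.928) -> (45.464,-25.393) [heading=45, draw]
    -- iteration 3/4 --
    BK 14.2: (45.464,-25.393) -> (35.423,-35.434) [heading=45, draw]
    RT 45: heading 45 -> 0
    FD 5: (35.423,-35.434) -> (40.423,-35.434) [heading=0, draw]
    -- iteration 4/4 --
    BK 14.2: (40.423,-35.434) -> (26.223,-35.434) [heading=0, draw]
    RT 45: heading 0 -> 315
    FD 5: (26.223,-35.434) -> (29.758,-38.969) [heading=315, draw]
  ]
  -- iteration 4/4 --
  BK 13.7: (29.758,-38.969) -> (20.071,-29.282) [heading=315, draw]
  REPEAT 4 [
    -- iteration 1/4 --
    BK 14.2: (20.071,-29.282) -> (10.03,-19.241) [heading=315, draw]
    RT 45: heading 315 -> 270
    FD 5: (10.03,-19.241) -> (10.03,-24.241) [heading=270, draw]
    -- iteration 2/4 --
    BK 14.2: (10.03,-24.241) -> (10.03,-10.041) [heading=270, draw]
    RT 45: heading 270 -> 225
    FD 5: (10.03,-10.041) -> (6.495,-13.576) [heading=225, draw]
    -- iteration 3/4 --
    BK 14.2: (6.495,-13.576) -> (16.536,-3.536) [heading=225, draw]
    RT 45: heading 225 -> 180
    FD 5: (16.536,-3.536) -> (11.536,-3.536) [heading=180, draw]
    -- iteration 4/4 --
    BK 14.2: (11.536,-3.536) -> (25.736,-3.536) [heading=180, draw]
    RT 45: heading 180 -> 135
    FD 5: (25.736,-3.536) -> (22.2,0) [heading=135, draw]
  ]
]
FD 1.2: (22.2,0) -> (21.351,0.849) [heading=135, draw]
BK 3.6: (21.351,0.849) -> (23.897,-1.697) [heading=135, draw]
FD 6.3: (23.897,-1.697) -> (19.442,2.758) [heading=135, draw]
FD 4: (19.442,2.758) -> (16.614,5.586) [heading=135, draw]
FD 3.1: (16.614,5.586) -> (14.422,7.778) [heading=135, draw]
Final: pos=(14.422,7.778), heading=135, 44 segment(s) drawn

Segment endpoints: x in {-2.2, 0, 6.495, 6.495, 9.1, 10.03, 10.03, 10.03, 10.03, 11.536, 11.536, 14.422, 16.536, 16.536, 16.614, 19.442, 20.071, 20.071, 21.351, 22.2, 22.2, 22.2, 23.897, 25.736, 25.736, 26.223, 26.223, 29.758, 29.758, 31.887, 35.423, 35.423, 40.423, 40.423, 41.928, 45.464}, y in {-38.969, -35.434, -29.282, -28.928, -28.928, -25.393, -25.393, -24.241, -24.241, -19.728, -19.728, -19.241, -19.241, -14.728, -14.728, -13.576, -13.576, -10.041, -10.041, -9.687, -9.687, -3.536, -3.536, -3.536, -3.536, -3.536, -3.536, -1.697, 0, 0, 0, 0.849, 2.758, 5.586, 7.778}
xmin=-2.2, ymin=-38.969, xmax=45.464, ymax=7.778

Answer: -2.2 -38.969 45.464 7.778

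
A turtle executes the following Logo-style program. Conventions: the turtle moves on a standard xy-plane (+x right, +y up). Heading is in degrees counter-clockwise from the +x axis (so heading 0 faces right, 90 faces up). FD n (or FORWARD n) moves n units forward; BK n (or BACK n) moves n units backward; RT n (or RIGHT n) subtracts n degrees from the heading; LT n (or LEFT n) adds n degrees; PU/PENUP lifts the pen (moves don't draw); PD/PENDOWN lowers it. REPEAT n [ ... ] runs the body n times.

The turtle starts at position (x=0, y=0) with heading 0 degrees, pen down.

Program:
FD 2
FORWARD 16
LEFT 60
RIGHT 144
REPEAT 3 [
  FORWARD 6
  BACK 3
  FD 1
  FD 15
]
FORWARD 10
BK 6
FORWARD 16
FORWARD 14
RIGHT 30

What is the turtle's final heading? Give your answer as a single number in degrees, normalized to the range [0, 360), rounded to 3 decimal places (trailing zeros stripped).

Executing turtle program step by step:
Start: pos=(0,0), heading=0, pen down
FD 2: (0,0) -> (2,0) [heading=0, draw]
FD 16: (2,0) -> (18,0) [heading=0, draw]
LT 60: heading 0 -> 60
RT 144: heading 60 -> 276
REPEAT 3 [
  -- iteration 1/3 --
  FD 6: (18,0) -> (18.627,-5.967) [heading=276, draw]
  BK 3: (18.627,-5.967) -> (18.314,-2.984) [heading=276, draw]
  FD 1: (18.314,-2.984) -> (18.418,-3.978) [heading=276, draw]
  FD 15: (18.418,-3.978) -> (19.986,-18.896) [heading=276, draw]
  -- iteration 2/3 --
  FD 6: (19.986,-18.896) -> (20.613,-24.863) [heading=276, draw]
  BK 3: (20.613,-24.863) -> (20.3,-21.879) [heading=276, draw]
  FD 1: (20.3,-21.879) -> (20.404,-22.874) [heading=276, draw]
  FD 15: (20.404,-22.874) -> (21.972,-37.792) [heading=276, draw]
  -- iteration 3/3 --
  FD 6: (21.972,-37.792) -> (22.599,-43.759) [heading=276, draw]
  BK 3: (22.599,-43.759) -> (22.286,-40.775) [heading=276, draw]
  FD 1: (22.286,-40.775) -> (22.39,-41.77) [heading=276, draw]
  FD 15: (22.39,-41.77) -> (23.958,-56.688) [heading=276, draw]
]
FD 10: (23.958,-56.688) -> (25.003,-66.633) [heading=276, draw]
BK 6: (25.003,-66.633) -> (24.376,-60.666) [heading=276, draw]
FD 16: (24.376,-60.666) -> (26.049,-76.578) [heading=276, draw]
FD 14: (26.049,-76.578) -> (27.512,-90.501) [heading=276, draw]
RT 30: heading 276 -> 246
Final: pos=(27.512,-90.501), heading=246, 18 segment(s) drawn

Answer: 246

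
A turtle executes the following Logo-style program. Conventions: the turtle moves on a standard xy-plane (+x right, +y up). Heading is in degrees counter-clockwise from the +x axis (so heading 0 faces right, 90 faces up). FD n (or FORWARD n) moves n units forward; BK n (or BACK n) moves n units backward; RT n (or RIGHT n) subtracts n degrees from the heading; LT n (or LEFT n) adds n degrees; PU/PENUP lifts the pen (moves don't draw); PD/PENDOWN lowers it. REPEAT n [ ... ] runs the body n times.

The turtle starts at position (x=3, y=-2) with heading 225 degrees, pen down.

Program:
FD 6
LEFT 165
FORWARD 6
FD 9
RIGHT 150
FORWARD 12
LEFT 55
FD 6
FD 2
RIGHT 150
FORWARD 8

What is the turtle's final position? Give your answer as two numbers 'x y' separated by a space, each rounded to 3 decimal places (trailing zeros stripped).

Answer: 2.575 -11.797

Derivation:
Executing turtle program step by step:
Start: pos=(3,-2), heading=225, pen down
FD 6: (3,-2) -> (-1.243,-6.243) [heading=225, draw]
LT 165: heading 225 -> 30
FD 6: (-1.243,-6.243) -> (3.954,-3.243) [heading=30, draw]
FD 9: (3.954,-3.243) -> (11.748,1.257) [heading=30, draw]
RT 150: heading 30 -> 240
FD 12: (11.748,1.257) -> (5.748,-9.135) [heading=240, draw]
LT 55: heading 240 -> 295
FD 6: (5.748,-9.135) -> (8.283,-14.573) [heading=295, draw]
FD 2: (8.283,-14.573) -> (9.129,-16.385) [heading=295, draw]
RT 150: heading 295 -> 145
FD 8: (9.129,-16.385) -> (2.575,-11.797) [heading=145, draw]
Final: pos=(2.575,-11.797), heading=145, 7 segment(s) drawn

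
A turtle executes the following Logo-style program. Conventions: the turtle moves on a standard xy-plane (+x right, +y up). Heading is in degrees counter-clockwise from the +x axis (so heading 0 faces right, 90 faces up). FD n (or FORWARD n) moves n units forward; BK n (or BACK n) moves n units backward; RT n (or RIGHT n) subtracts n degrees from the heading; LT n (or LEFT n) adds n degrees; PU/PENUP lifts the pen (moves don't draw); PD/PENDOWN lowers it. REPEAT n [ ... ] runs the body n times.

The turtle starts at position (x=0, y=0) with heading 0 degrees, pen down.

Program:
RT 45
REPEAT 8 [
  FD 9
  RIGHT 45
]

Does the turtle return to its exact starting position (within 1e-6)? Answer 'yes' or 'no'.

Executing turtle program step by step:
Start: pos=(0,0), heading=0, pen down
RT 45: heading 0 -> 315
REPEAT 8 [
  -- iteration 1/8 --
  FD 9: (0,0) -> (6.364,-6.364) [heading=315, draw]
  RT 45: heading 315 -> 270
  -- iteration 2/8 --
  FD 9: (6.364,-6.364) -> (6.364,-15.364) [heading=270, draw]
  RT 45: heading 270 -> 225
  -- iteration 3/8 --
  FD 9: (6.364,-15.364) -> (0,-21.728) [heading=225, draw]
  RT 45: heading 225 -> 180
  -- iteration 4/8 --
  FD 9: (0,-21.728) -> (-9,-21.728) [heading=180, draw]
  RT 45: heading 180 -> 135
  -- iteration 5/8 --
  FD 9: (-9,-21.728) -> (-15.364,-15.364) [heading=135, draw]
  RT 45: heading 135 -> 90
  -- iteration 6/8 --
  FD 9: (-15.364,-15.364) -> (-15.364,-6.364) [heading=90, draw]
  RT 45: heading 90 -> 45
  -- iteration 7/8 --
  FD 9: (-15.364,-6.364) -> (-9,0) [heading=45, draw]
  RT 45: heading 45 -> 0
  -- iteration 8/8 --
  FD 9: (-9,0) -> (0,0) [heading=0, draw]
  RT 45: heading 0 -> 315
]
Final: pos=(0,0), heading=315, 8 segment(s) drawn

Start position: (0, 0)
Final position: (0, 0)
Distance = 0; < 1e-6 -> CLOSED

Answer: yes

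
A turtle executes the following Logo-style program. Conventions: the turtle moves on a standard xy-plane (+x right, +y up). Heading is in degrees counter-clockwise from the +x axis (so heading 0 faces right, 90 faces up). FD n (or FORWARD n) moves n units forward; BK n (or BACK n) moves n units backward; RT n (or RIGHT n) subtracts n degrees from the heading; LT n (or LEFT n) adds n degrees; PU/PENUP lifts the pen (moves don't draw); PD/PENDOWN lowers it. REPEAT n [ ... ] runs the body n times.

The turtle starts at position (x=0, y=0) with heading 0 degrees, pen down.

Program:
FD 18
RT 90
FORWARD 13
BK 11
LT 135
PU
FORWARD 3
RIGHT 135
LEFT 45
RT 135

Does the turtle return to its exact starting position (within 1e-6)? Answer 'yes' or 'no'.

Answer: no

Derivation:
Executing turtle program step by step:
Start: pos=(0,0), heading=0, pen down
FD 18: (0,0) -> (18,0) [heading=0, draw]
RT 90: heading 0 -> 270
FD 13: (18,0) -> (18,-13) [heading=270, draw]
BK 11: (18,-13) -> (18,-2) [heading=270, draw]
LT 135: heading 270 -> 45
PU: pen up
FD 3: (18,-2) -> (20.121,0.121) [heading=45, move]
RT 135: heading 45 -> 270
LT 45: heading 270 -> 315
RT 135: heading 315 -> 180
Final: pos=(20.121,0.121), heading=180, 3 segment(s) drawn

Start position: (0, 0)
Final position: (20.121, 0.121)
Distance = 20.122; >= 1e-6 -> NOT closed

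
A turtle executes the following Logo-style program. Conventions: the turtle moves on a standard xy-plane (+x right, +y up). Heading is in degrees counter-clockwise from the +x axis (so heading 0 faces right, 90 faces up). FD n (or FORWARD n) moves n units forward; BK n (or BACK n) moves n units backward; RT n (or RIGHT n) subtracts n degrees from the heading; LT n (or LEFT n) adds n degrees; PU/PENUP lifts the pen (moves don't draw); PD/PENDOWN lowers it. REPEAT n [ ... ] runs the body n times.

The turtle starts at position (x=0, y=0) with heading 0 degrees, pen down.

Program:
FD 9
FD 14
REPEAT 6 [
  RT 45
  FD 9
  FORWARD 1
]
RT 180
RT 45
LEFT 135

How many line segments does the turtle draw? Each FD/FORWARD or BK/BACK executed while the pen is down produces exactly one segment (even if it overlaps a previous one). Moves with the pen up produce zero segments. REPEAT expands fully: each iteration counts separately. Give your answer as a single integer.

Answer: 14

Derivation:
Executing turtle program step by step:
Start: pos=(0,0), heading=0, pen down
FD 9: (0,0) -> (9,0) [heading=0, draw]
FD 14: (9,0) -> (23,0) [heading=0, draw]
REPEAT 6 [
  -- iteration 1/6 --
  RT 45: heading 0 -> 315
  FD 9: (23,0) -> (29.364,-6.364) [heading=315, draw]
  FD 1: (29.364,-6.364) -> (30.071,-7.071) [heading=315, draw]
  -- iteration 2/6 --
  RT 45: heading 315 -> 270
  FD 9: (30.071,-7.071) -> (30.071,-16.071) [heading=270, draw]
  FD 1: (30.071,-16.071) -> (30.071,-17.071) [heading=270, draw]
  -- iteration 3/6 --
  RT 45: heading 270 -> 225
  FD 9: (30.071,-17.071) -> (23.707,-23.435) [heading=225, draw]
  FD 1: (23.707,-23.435) -> (23,-24.142) [heading=225, draw]
  -- iteration 4/6 --
  RT 45: heading 225 -> 180
  FD 9: (23,-24.142) -> (14,-24.142) [heading=180, draw]
  FD 1: (14,-24.142) -> (13,-24.142) [heading=180, draw]
  -- iteration 5/6 --
  RT 45: heading 180 -> 135
  FD 9: (13,-24.142) -> (6.636,-17.778) [heading=135, draw]
  FD 1: (6.636,-17.778) -> (5.929,-17.071) [heading=135, draw]
  -- iteration 6/6 --
  RT 45: heading 135 -> 90
  FD 9: (5.929,-17.071) -> (5.929,-8.071) [heading=90, draw]
  FD 1: (5.929,-8.071) -> (5.929,-7.071) [heading=90, draw]
]
RT 180: heading 90 -> 270
RT 45: heading 270 -> 225
LT 135: heading 225 -> 0
Final: pos=(5.929,-7.071), heading=0, 14 segment(s) drawn
Segments drawn: 14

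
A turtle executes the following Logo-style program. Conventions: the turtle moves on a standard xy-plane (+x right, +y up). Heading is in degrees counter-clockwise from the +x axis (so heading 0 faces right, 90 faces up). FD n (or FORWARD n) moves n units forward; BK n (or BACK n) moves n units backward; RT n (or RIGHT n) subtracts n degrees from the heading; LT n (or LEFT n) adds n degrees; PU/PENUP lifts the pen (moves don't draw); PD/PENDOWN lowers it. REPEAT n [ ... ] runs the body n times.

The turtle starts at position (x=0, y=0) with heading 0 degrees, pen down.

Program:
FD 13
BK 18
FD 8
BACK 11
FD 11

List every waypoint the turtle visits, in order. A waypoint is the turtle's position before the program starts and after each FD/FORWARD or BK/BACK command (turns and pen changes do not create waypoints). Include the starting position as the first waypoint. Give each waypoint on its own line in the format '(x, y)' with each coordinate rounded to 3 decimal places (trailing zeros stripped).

Executing turtle program step by step:
Start: pos=(0,0), heading=0, pen down
FD 13: (0,0) -> (13,0) [heading=0, draw]
BK 18: (13,0) -> (-5,0) [heading=0, draw]
FD 8: (-5,0) -> (3,0) [heading=0, draw]
BK 11: (3,0) -> (-8,0) [heading=0, draw]
FD 11: (-8,0) -> (3,0) [heading=0, draw]
Final: pos=(3,0), heading=0, 5 segment(s) drawn
Waypoints (6 total):
(0, 0)
(13, 0)
(-5, 0)
(3, 0)
(-8, 0)
(3, 0)

Answer: (0, 0)
(13, 0)
(-5, 0)
(3, 0)
(-8, 0)
(3, 0)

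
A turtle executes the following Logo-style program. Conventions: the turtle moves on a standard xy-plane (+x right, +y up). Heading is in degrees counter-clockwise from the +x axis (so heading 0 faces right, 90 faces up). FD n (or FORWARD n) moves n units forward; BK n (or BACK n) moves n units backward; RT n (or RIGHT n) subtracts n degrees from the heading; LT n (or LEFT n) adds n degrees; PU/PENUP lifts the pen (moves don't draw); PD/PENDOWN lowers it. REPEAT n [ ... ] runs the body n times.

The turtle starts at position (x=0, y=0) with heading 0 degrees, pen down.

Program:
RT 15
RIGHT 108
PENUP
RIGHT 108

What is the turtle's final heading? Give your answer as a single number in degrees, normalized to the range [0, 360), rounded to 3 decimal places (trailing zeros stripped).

Answer: 129

Derivation:
Executing turtle program step by step:
Start: pos=(0,0), heading=0, pen down
RT 15: heading 0 -> 345
RT 108: heading 345 -> 237
PU: pen up
RT 108: heading 237 -> 129
Final: pos=(0,0), heading=129, 0 segment(s) drawn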